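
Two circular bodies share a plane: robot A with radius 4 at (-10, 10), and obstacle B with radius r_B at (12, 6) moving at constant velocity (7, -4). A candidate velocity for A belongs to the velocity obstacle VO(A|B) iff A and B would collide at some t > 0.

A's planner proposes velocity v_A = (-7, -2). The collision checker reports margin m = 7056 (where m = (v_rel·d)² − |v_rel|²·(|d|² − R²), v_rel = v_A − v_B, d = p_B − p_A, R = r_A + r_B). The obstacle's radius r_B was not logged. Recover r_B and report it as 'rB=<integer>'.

m = 7056
d = (22, -4);  v_rel = (-14, 2),  |v_rel|² = 200
v_rel×d = (-14)·(-4) − (2)·(22) = 12
since m = R²·200 − 12²:  R² = (144 + 7056) / 200 = 36
R = √36 = 6  ⇒  r_B = 6 − 4 = 2

rB=2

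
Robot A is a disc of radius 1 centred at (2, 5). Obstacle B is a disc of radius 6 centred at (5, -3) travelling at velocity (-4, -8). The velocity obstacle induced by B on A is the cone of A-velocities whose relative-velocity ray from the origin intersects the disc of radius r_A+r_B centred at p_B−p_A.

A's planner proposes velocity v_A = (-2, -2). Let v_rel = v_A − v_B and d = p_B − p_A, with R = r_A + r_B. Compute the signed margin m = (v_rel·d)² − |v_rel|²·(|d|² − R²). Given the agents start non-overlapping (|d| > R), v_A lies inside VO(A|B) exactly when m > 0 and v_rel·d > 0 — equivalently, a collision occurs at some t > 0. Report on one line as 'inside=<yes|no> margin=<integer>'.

d = (3, -8),  |d|² = 73;  R = 1+6 = 7,  c = 73−7² = 24
v_rel = (2, 6),  |v_rel|² = 40;  v_rel·d = (2)·(3) + (6)·(-8) = -42
40·t² + 84·t + 24 = 0  ⇒  m = (-42)² − 40·24 = 804
m = 804 > 0,  v_rel·d = -42 < 0  ⇒  outside

inside=no margin=804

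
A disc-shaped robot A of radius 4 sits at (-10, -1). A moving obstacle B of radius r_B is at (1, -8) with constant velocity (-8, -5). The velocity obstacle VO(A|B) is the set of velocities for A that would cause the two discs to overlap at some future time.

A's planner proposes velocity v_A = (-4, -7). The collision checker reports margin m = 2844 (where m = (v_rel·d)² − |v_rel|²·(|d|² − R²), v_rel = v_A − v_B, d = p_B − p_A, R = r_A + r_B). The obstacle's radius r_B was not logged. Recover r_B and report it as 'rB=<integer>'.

m = 2844
d = (11, -7);  v_rel = (4, -2),  |v_rel|² = 20
v_rel×d = (4)·(-7) − (-2)·(11) = -6
since m = R²·20 − (-6)²:  R² = (36 + 2844) / 20 = 144
R = √144 = 12  ⇒  r_B = 12 − 4 = 8

rB=8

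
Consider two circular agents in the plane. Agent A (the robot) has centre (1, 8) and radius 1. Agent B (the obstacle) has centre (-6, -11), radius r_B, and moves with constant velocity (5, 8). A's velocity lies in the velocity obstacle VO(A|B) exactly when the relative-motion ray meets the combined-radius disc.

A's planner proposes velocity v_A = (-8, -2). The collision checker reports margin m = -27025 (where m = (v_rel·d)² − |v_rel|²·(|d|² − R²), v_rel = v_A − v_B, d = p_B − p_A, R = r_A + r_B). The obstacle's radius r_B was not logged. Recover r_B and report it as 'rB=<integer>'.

m = -27025
d = (-7, -19);  v_rel = (-13, -10),  |v_rel|² = 269
v_rel×d = (-13)·(-19) − (-10)·(-7) = 177
since m = R²·269 − 177²:  R² = (31329 + -27025) / 269 = 16
R = √16 = 4  ⇒  r_B = 4 − 1 = 3

rB=3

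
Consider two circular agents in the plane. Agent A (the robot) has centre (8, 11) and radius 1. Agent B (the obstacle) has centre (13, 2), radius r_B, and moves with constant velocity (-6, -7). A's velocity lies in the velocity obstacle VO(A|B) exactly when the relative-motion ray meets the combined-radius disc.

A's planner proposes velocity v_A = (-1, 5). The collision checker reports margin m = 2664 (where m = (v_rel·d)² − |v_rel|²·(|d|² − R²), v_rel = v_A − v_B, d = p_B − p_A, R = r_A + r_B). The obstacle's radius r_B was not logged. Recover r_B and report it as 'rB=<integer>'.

m = 2664
d = (5, -9);  v_rel = (5, 12),  |v_rel|² = 169
v_rel×d = (5)·(-9) − (12)·(5) = -105
since m = R²·169 − (-105)²:  R² = (11025 + 2664) / 169 = 81
R = √81 = 9  ⇒  r_B = 9 − 1 = 8

rB=8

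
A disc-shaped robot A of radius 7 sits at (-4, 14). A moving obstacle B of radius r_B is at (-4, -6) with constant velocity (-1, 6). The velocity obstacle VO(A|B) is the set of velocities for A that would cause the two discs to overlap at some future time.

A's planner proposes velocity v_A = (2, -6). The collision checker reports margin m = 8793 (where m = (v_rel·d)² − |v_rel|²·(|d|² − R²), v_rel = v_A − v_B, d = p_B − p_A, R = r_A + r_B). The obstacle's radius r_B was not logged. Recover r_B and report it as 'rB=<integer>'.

m = 8793
d = (0, -20);  v_rel = (3, -12),  |v_rel|² = 153
v_rel×d = (3)·(-20) − (-12)·(0) = -60
since m = R²·153 − (-60)²:  R² = (3600 + 8793) / 153 = 81
R = √81 = 9  ⇒  r_B = 9 − 7 = 2

rB=2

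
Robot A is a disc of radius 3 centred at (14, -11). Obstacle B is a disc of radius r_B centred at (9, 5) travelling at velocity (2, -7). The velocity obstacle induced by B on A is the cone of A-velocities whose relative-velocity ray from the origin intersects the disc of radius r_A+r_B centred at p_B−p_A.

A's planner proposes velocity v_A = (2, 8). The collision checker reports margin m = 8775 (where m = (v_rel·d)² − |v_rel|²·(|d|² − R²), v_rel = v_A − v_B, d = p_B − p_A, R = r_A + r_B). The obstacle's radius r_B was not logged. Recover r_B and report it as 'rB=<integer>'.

m = 8775
d = (-5, 16);  v_rel = (0, 15),  |v_rel|² = 225
v_rel×d = (0)·(16) − (15)·(-5) = 75
since m = R²·225 − 75²:  R² = (5625 + 8775) / 225 = 64
R = √64 = 8  ⇒  r_B = 8 − 3 = 5

rB=5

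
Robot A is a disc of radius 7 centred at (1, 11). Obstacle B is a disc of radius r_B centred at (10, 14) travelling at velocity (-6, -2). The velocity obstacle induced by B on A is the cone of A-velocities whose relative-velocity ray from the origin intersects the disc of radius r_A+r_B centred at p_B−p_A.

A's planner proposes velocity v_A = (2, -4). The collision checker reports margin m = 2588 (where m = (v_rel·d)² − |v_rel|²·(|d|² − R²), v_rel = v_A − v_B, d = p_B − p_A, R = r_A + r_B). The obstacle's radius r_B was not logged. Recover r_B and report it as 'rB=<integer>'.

m = 2588
d = (9, 3);  v_rel = (8, -2),  |v_rel|² = 68
v_rel×d = (8)·(3) − (-2)·(9) = 42
since m = R²·68 − 42²:  R² = (1764 + 2588) / 68 = 64
R = √64 = 8  ⇒  r_B = 8 − 7 = 1

rB=1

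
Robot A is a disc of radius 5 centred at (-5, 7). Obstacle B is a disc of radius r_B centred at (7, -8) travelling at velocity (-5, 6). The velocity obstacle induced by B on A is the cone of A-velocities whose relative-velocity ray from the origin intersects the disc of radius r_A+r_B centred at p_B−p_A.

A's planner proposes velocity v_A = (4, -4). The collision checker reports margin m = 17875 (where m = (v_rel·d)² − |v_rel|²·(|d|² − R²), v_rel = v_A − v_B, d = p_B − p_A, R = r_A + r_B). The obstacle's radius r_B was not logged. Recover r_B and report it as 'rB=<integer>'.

m = 17875
d = (12, -15);  v_rel = (9, -10),  |v_rel|² = 181
v_rel×d = (9)·(-15) − (-10)·(12) = -15
since m = R²·181 − (-15)²:  R² = (225 + 17875) / 181 = 100
R = √100 = 10  ⇒  r_B = 10 − 5 = 5

rB=5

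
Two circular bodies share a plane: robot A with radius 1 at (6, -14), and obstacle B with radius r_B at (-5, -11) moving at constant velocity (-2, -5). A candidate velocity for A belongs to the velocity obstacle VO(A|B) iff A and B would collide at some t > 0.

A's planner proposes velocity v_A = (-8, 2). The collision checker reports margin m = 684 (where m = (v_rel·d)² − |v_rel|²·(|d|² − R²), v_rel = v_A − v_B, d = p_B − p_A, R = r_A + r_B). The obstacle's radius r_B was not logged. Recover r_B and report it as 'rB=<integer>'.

m = 684
d = (-11, 3);  v_rel = (-6, 7),  |v_rel|² = 85
v_rel×d = (-6)·(3) − (7)·(-11) = 59
since m = R²·85 − 59²:  R² = (3481 + 684) / 85 = 49
R = √49 = 7  ⇒  r_B = 7 − 1 = 6

rB=6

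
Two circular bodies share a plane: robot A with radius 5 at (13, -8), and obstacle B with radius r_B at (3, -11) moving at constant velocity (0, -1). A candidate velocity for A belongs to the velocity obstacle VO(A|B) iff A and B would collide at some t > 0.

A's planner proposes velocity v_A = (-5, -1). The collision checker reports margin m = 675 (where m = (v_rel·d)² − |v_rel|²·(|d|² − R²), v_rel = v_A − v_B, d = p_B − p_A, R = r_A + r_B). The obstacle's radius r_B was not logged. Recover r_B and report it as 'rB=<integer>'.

m = 675
d = (-10, -3);  v_rel = (-5, 0),  |v_rel|² = 25
v_rel×d = (-5)·(-3) − (0)·(-10) = 15
since m = R²·25 − 15²:  R² = (225 + 675) / 25 = 36
R = √36 = 6  ⇒  r_B = 6 − 5 = 1

rB=1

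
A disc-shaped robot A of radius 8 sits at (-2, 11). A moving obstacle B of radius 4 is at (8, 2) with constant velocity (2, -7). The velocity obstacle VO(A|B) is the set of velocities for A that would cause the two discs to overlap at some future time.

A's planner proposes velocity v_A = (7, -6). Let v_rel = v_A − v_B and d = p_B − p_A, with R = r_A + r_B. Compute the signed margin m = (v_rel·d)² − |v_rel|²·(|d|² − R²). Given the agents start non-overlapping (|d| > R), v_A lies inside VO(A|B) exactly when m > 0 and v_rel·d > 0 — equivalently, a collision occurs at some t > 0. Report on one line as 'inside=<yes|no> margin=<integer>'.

d = (10, -9),  |d|² = 181;  R = 8+4 = 12,  c = 181−12² = 37
v_rel = (5, 1),  |v_rel|² = 26;  v_rel·d = (5)·(10) + (1)·(-9) = 41
26·t² − 82·t + 37 = 0  ⇒  m = 41² − 26·37 = 719
m = 719 > 0,  v_rel·d = 41 > 0  ⇒  inside

inside=yes margin=719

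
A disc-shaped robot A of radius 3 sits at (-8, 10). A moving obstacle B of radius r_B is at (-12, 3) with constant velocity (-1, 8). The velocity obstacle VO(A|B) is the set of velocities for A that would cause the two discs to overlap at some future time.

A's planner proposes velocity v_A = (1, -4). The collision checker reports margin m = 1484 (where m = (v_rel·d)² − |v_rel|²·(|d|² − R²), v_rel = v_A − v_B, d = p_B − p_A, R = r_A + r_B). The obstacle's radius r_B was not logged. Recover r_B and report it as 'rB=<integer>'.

m = 1484
d = (-4, -7);  v_rel = (2, -12),  |v_rel|² = 148
v_rel×d = (2)·(-7) − (-12)·(-4) = -62
since m = R²·148 − (-62)²:  R² = (3844 + 1484) / 148 = 36
R = √36 = 6  ⇒  r_B = 6 − 3 = 3

rB=3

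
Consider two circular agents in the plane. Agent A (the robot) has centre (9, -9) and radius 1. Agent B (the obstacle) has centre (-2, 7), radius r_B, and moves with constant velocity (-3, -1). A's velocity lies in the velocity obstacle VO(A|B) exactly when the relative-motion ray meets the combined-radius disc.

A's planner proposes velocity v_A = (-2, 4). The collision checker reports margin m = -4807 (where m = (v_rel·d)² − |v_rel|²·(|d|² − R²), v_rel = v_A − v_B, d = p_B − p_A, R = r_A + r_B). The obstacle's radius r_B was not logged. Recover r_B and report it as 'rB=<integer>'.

m = -4807
d = (-11, 16);  v_rel = (1, 5),  |v_rel|² = 26
v_rel×d = (1)·(16) − (5)·(-11) = 71
since m = R²·26 − 71²:  R² = (5041 + -4807) / 26 = 9
R = √9 = 3  ⇒  r_B = 3 − 1 = 2

rB=2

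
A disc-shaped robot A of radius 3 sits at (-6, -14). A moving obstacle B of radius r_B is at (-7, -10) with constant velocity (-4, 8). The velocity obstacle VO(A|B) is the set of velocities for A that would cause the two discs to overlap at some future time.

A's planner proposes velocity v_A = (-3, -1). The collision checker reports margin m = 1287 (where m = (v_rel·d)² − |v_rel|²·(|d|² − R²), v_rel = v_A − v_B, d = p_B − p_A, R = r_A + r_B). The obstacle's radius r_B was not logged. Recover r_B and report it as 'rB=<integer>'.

m = 1287
d = (-1, 4);  v_rel = (1, -9),  |v_rel|² = 82
v_rel×d = (1)·(4) − (-9)·(-1) = -5
since m = R²·82 − (-5)²:  R² = (25 + 1287) / 82 = 16
R = √16 = 4  ⇒  r_B = 4 − 3 = 1

rB=1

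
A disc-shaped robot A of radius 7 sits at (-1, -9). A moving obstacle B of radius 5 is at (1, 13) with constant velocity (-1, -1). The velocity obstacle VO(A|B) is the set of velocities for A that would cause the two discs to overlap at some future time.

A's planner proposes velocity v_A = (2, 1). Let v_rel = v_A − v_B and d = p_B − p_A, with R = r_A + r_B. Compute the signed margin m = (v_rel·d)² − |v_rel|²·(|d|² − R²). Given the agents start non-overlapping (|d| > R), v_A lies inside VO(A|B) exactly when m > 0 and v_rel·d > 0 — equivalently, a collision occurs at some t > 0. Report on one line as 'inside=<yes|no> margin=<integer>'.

d = (2, 22),  |d|² = 488;  R = 7+5 = 12,  c = 488−12² = 344
v_rel = (3, 2),  |v_rel|² = 13;  v_rel·d = (3)·(2) + (2)·(22) = 50
13·t² − 100·t + 344 = 0  ⇒  m = 50² − 13·344 = -1972
m = -1972 < 0,  v_rel·d = 50 > 0  ⇒  outside

inside=no margin=-1972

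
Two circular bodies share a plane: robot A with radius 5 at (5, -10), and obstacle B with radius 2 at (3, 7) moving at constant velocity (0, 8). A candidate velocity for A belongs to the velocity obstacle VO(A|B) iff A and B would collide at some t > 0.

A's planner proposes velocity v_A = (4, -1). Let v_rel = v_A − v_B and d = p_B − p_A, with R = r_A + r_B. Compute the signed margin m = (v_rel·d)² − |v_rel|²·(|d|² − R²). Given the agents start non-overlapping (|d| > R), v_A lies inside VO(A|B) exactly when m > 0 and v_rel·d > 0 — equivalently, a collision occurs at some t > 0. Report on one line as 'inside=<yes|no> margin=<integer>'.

d = (-2, 17),  |d|² = 293;  R = 5+2 = 7,  c = 293−7² = 244
v_rel = (4, -9),  |v_rel|² = 97;  v_rel·d = (4)·(-2) + (-9)·(17) = -161
97·t² + 322·t + 244 = 0  ⇒  m = (-161)² − 97·244 = 2253
m = 2253 > 0,  v_rel·d = -161 < 0  ⇒  outside

inside=no margin=2253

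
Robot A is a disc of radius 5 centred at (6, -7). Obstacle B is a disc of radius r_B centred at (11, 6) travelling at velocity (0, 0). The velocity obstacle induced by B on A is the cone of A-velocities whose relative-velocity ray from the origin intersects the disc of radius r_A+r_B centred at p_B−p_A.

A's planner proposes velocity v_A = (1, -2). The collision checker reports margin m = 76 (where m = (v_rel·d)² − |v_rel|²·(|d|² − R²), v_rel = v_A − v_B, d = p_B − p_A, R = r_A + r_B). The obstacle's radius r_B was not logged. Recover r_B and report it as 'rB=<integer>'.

m = 76
d = (5, 13);  v_rel = (1, -2),  |v_rel|² = 5
v_rel×d = (1)·(13) − (-2)·(5) = 23
since m = R²·5 − 23²:  R² = (529 + 76) / 5 = 121
R = √121 = 11  ⇒  r_B = 11 − 5 = 6

rB=6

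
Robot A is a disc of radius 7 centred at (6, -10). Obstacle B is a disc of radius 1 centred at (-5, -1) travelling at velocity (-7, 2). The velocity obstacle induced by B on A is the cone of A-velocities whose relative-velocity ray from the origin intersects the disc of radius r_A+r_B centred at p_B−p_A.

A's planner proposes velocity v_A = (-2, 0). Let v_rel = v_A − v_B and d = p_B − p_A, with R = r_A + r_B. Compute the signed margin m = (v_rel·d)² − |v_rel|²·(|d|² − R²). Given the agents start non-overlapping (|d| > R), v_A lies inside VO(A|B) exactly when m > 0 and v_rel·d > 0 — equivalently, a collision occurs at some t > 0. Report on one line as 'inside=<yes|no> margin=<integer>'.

d = (-11, 9),  |d|² = 202;  R = 7+1 = 8,  c = 202−8² = 138
v_rel = (5, -2),  |v_rel|² = 29;  v_rel·d = (5)·(-11) + (-2)·(9) = -73
29·t² + 146·t + 138 = 0  ⇒  m = (-73)² − 29·138 = 1327
m = 1327 > 0,  v_rel·d = -73 < 0  ⇒  outside

inside=no margin=1327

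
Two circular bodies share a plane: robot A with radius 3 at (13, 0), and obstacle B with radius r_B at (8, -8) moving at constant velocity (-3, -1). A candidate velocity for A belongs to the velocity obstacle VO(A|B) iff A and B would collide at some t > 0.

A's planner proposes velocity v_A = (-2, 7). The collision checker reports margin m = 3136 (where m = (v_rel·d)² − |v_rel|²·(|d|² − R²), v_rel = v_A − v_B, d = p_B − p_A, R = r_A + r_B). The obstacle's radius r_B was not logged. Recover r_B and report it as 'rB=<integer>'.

m = 3136
d = (-5, -8);  v_rel = (1, 8),  |v_rel|² = 65
v_rel×d = (1)·(-8) − (8)·(-5) = 32
since m = R²·65 − 32²:  R² = (1024 + 3136) / 65 = 64
R = √64 = 8  ⇒  r_B = 8 − 3 = 5

rB=5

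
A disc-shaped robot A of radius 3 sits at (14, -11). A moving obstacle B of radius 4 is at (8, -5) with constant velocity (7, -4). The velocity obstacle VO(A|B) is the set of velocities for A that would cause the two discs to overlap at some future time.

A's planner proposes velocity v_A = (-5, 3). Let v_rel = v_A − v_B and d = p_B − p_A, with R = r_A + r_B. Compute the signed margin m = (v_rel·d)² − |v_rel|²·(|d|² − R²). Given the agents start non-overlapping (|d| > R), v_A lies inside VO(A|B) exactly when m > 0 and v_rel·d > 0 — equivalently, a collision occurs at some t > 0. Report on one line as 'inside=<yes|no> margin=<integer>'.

d = (-6, 6),  |d|² = 72;  R = 3+4 = 7,  c = 72−7² = 23
v_rel = (-12, 7),  |v_rel|² = 193;  v_rel·d = (-12)·(-6) + (7)·(6) = 114
193·t² − 228·t + 23 = 0  ⇒  m = 114² − 193·23 = 8557
m = 8557 > 0,  v_rel·d = 114 > 0  ⇒  inside

inside=yes margin=8557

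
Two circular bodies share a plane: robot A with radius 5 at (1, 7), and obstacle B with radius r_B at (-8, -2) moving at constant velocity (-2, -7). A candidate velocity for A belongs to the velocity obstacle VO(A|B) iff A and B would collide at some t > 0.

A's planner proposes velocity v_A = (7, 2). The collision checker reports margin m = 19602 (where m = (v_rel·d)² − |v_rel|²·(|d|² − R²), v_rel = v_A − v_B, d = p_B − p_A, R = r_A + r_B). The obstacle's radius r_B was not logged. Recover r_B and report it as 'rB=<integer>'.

m = 19602
d = (-9, -9);  v_rel = (9, 9),  |v_rel|² = 162
v_rel×d = (9)·(-9) − (9)·(-9) = 0
since m = R²·162 − 0²:  R² = (0 + 19602) / 162 = 121
R = √121 = 11  ⇒  r_B = 11 − 5 = 6

rB=6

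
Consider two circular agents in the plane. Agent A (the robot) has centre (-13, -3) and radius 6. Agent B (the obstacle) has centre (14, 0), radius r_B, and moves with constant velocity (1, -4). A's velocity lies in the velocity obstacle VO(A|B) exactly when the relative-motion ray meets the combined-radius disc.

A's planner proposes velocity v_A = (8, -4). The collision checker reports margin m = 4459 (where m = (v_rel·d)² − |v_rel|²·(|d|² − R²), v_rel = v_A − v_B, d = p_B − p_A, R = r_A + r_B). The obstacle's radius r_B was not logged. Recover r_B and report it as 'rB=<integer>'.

m = 4459
d = (27, 3);  v_rel = (7, 0),  |v_rel|² = 49
v_rel×d = (7)·(3) − (0)·(27) = 21
since m = R²·49 − 21²:  R² = (441 + 4459) / 49 = 100
R = √100 = 10  ⇒  r_B = 10 − 6 = 4

rB=4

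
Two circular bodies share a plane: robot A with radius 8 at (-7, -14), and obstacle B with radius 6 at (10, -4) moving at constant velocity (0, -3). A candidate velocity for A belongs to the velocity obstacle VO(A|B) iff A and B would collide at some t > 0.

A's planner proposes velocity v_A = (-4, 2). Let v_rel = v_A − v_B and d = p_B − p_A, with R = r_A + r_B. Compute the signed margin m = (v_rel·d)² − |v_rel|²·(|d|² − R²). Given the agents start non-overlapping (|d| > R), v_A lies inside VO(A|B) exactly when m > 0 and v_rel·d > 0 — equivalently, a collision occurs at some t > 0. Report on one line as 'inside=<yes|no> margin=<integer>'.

d = (17, 10),  |d|² = 389;  R = 8+6 = 14,  c = 389−14² = 193
v_rel = (-4, 5),  |v_rel|² = 41;  v_rel·d = (-4)·(17) + (5)·(10) = -18
41·t² + 36·t + 193 = 0  ⇒  m = (-18)² − 41·193 = -7589
m = -7589 < 0,  v_rel·d = -18 < 0  ⇒  outside

inside=no margin=-7589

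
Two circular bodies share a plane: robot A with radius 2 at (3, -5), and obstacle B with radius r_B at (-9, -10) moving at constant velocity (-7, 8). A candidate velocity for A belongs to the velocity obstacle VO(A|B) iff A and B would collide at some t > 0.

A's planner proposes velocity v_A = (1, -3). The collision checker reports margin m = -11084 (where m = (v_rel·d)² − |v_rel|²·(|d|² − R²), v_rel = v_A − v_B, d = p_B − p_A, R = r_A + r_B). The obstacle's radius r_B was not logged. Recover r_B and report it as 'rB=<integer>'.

m = -11084
d = (-12, -5);  v_rel = (8, -11),  |v_rel|² = 185
v_rel×d = (8)·(-5) − (-11)·(-12) = -172
since m = R²·185 − (-172)²:  R² = (29584 + -11084) / 185 = 100
R = √100 = 10  ⇒  r_B = 10 − 2 = 8

rB=8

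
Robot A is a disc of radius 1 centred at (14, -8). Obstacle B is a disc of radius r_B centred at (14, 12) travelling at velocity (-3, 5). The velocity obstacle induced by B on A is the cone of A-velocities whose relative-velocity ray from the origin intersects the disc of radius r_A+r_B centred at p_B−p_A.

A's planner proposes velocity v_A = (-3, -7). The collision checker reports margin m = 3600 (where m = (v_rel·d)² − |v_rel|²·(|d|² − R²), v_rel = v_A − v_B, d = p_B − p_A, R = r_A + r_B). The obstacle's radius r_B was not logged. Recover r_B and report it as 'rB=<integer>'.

m = 3600
d = (0, 20);  v_rel = (0, -12),  |v_rel|² = 144
v_rel×d = (0)·(20) − (-12)·(0) = 0
since m = R²·144 − 0²:  R² = (0 + 3600) / 144 = 25
R = √25 = 5  ⇒  r_B = 5 − 1 = 4

rB=4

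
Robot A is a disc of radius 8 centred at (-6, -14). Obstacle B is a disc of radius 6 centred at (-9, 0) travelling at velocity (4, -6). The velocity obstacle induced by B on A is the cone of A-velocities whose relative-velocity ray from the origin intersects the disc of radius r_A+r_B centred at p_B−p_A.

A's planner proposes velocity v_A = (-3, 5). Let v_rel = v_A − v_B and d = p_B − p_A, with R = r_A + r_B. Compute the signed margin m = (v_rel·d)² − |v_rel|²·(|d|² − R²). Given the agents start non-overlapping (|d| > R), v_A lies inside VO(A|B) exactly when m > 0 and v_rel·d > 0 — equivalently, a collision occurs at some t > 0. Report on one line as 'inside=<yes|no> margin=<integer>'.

d = (-3, 14),  |d|² = 205;  R = 8+6 = 14,  c = 205−14² = 9
v_rel = (-7, 11),  |v_rel|² = 170;  v_rel·d = (-7)·(-3) + (11)·(14) = 175
170·t² − 350·t + 9 = 0  ⇒  m = 175² − 170·9 = 29095
m = 29095 > 0,  v_rel·d = 175 > 0  ⇒  inside

inside=yes margin=29095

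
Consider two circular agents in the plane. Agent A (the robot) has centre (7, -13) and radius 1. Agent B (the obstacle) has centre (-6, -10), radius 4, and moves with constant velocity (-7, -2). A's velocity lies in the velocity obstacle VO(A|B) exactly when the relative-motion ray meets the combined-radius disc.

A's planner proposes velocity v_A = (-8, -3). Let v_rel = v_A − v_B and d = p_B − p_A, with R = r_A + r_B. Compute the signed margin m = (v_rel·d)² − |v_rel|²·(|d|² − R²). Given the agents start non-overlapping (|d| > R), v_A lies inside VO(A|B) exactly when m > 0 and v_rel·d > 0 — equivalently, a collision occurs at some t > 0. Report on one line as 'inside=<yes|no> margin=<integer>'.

d = (-13, 3),  |d|² = 178;  R = 1+4 = 5,  c = 178−5² = 153
v_rel = (-1, -1),  |v_rel|² = 2;  v_rel·d = (-1)·(-13) + (-1)·(3) = 10
2·t² − 20·t + 153 = 0  ⇒  m = 10² − 2·153 = -206
m = -206 < 0,  v_rel·d = 10 > 0  ⇒  outside

inside=no margin=-206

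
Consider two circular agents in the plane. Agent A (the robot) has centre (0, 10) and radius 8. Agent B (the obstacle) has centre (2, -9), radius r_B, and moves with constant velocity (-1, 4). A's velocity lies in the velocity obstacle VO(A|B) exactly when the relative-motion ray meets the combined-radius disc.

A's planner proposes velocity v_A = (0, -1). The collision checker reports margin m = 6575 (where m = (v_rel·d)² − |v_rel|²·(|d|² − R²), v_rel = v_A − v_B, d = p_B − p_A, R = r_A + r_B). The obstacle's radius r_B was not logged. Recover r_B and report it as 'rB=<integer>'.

m = 6575
d = (2, -19);  v_rel = (1, -5),  |v_rel|² = 26
v_rel×d = (1)·(-19) − (-5)·(2) = -9
since m = R²·26 − (-9)²:  R² = (81 + 6575) / 26 = 256
R = √256 = 16  ⇒  r_B = 16 − 8 = 8

rB=8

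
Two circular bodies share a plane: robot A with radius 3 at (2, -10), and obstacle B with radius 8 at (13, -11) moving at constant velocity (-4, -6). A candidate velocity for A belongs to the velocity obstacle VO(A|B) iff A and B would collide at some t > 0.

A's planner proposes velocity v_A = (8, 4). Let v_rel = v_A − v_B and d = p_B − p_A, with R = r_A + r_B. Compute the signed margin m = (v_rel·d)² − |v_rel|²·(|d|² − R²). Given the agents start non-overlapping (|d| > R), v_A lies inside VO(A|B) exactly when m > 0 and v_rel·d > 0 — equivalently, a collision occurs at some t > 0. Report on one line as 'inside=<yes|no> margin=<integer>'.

d = (11, -1),  |d|² = 122;  R = 3+8 = 11,  c = 122−11² = 1
v_rel = (12, 10),  |v_rel|² = 244;  v_rel·d = (12)·(11) + (10)·(-1) = 122
244·t² − 244·t + 1 = 0  ⇒  m = 122² − 244·1 = 14640
m = 14640 > 0,  v_rel·d = 122 > 0  ⇒  inside

inside=yes margin=14640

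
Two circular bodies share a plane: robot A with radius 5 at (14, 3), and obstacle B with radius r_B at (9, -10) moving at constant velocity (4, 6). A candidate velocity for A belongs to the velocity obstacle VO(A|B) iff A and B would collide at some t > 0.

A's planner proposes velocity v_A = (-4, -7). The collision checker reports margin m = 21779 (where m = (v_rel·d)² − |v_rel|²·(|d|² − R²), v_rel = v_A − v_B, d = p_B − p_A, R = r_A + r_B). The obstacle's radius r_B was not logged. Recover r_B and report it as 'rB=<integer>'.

m = 21779
d = (-5, -13);  v_rel = (-8, -13),  |v_rel|² = 233
v_rel×d = (-8)·(-13) − (-13)·(-5) = 39
since m = R²·233 − 39²:  R² = (1521 + 21779) / 233 = 100
R = √100 = 10  ⇒  r_B = 10 − 5 = 5

rB=5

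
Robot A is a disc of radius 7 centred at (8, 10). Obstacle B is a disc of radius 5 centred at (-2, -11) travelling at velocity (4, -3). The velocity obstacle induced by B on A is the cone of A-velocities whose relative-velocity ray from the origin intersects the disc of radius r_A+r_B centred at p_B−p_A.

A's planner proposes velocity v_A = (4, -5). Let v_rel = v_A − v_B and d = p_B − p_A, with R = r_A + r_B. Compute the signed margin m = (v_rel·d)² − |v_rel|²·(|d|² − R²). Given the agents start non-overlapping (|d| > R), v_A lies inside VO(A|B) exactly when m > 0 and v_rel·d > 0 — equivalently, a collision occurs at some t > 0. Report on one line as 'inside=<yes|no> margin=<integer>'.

d = (-10, -21),  |d|² = 541;  R = 7+5 = 12,  c = 541−12² = 397
v_rel = (0, -2),  |v_rel|² = 4;  v_rel·d = (0)·(-10) + (-2)·(-21) = 42
4·t² − 84·t + 397 = 0  ⇒  m = 42² − 4·397 = 176
m = 176 > 0,  v_rel·d = 42 > 0  ⇒  inside

inside=yes margin=176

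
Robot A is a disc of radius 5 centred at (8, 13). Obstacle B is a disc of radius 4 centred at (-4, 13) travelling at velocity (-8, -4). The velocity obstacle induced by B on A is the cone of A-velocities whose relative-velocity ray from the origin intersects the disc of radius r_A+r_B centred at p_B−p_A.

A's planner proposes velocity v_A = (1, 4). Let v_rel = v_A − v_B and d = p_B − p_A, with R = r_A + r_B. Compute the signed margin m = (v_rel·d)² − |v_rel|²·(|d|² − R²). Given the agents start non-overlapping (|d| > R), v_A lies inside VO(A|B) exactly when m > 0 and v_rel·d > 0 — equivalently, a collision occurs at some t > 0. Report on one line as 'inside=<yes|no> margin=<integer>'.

d = (-12, 0),  |d|² = 144;  R = 5+4 = 9,  c = 144−9² = 63
v_rel = (9, 8),  |v_rel|² = 145;  v_rel·d = (9)·(-12) + (8)·(0) = -108
145·t² + 216·t + 63 = 0  ⇒  m = (-108)² − 145·63 = 2529
m = 2529 > 0,  v_rel·d = -108 < 0  ⇒  outside

inside=no margin=2529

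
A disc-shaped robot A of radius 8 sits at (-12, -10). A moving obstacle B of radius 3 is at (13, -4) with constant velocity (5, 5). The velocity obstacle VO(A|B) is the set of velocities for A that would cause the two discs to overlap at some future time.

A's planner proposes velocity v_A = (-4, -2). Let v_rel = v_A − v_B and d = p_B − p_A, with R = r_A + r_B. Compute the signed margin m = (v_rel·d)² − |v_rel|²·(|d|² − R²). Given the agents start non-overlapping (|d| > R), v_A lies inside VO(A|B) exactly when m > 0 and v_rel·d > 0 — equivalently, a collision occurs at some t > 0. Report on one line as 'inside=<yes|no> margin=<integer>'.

d = (25, 6),  |d|² = 661;  R = 8+3 = 11,  c = 661−11² = 540
v_rel = (-9, -7),  |v_rel|² = 130;  v_rel·d = (-9)·(25) + (-7)·(6) = -267
130·t² + 534·t + 540 = 0  ⇒  m = (-267)² − 130·540 = 1089
m = 1089 > 0,  v_rel·d = -267 < 0  ⇒  outside

inside=no margin=1089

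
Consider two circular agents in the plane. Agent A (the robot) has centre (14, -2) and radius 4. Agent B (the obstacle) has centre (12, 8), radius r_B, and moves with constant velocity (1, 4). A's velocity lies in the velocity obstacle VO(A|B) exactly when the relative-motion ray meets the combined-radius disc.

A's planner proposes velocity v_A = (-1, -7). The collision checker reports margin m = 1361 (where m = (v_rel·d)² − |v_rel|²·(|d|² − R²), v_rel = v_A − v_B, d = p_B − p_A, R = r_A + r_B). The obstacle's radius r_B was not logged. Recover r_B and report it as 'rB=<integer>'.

m = 1361
d = (-2, 10);  v_rel = (-2, -11),  |v_rel|² = 125
v_rel×d = (-2)·(10) − (-11)·(-2) = -42
since m = R²·125 − (-42)²:  R² = (1764 + 1361) / 125 = 25
R = √25 = 5  ⇒  r_B = 5 − 4 = 1

rB=1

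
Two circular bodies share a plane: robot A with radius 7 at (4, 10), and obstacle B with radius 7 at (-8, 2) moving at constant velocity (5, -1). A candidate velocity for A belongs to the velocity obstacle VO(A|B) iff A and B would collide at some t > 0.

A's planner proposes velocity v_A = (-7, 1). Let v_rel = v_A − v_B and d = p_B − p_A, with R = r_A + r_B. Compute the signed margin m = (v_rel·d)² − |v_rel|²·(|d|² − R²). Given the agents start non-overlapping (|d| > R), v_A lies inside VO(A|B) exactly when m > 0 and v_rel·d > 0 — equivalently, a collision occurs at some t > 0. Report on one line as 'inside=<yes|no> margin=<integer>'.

d = (-12, -8),  |d|² = 208;  R = 7+7 = 14,  c = 208−14² = 12
v_rel = (-12, 2),  |v_rel|² = 148;  v_rel·d = (-12)·(-12) + (2)·(-8) = 128
148·t² − 256·t + 12 = 0  ⇒  m = 128² − 148·12 = 14608
m = 14608 > 0,  v_rel·d = 128 > 0  ⇒  inside

inside=yes margin=14608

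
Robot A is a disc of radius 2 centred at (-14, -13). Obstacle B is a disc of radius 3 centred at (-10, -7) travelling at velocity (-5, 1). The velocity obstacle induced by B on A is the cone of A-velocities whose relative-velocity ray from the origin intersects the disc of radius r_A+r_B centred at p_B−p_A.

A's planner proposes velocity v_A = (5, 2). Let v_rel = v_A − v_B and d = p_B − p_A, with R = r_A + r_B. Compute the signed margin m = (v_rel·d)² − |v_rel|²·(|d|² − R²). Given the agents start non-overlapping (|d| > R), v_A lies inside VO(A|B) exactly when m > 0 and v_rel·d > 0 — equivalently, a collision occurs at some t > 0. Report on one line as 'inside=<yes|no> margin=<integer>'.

d = (4, 6),  |d|² = 52;  R = 2+3 = 5,  c = 52−5² = 27
v_rel = (10, 1),  |v_rel|² = 101;  v_rel·d = (10)·(4) + (1)·(6) = 46
101·t² − 92·t + 27 = 0  ⇒  m = 46² − 101·27 = -611
m = -611 < 0,  v_rel·d = 46 > 0  ⇒  outside

inside=no margin=-611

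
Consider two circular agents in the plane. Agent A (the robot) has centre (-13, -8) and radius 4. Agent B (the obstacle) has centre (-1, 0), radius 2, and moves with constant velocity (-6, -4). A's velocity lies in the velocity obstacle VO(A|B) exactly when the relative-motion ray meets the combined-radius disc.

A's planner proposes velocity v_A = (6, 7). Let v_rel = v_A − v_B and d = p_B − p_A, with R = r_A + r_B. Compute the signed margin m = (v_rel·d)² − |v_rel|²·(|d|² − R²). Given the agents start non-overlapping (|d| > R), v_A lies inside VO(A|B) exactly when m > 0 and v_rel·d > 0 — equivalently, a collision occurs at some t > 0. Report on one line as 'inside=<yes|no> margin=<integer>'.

d = (12, 8),  |d|² = 208;  R = 4+2 = 6,  c = 208−6² = 172
v_rel = (12, 11),  |v_rel|² = 265;  v_rel·d = (12)·(12) + (11)·(8) = 232
265·t² − 464·t + 172 = 0  ⇒  m = 232² − 265·172 = 8244
m = 8244 > 0,  v_rel·d = 232 > 0  ⇒  inside

inside=yes margin=8244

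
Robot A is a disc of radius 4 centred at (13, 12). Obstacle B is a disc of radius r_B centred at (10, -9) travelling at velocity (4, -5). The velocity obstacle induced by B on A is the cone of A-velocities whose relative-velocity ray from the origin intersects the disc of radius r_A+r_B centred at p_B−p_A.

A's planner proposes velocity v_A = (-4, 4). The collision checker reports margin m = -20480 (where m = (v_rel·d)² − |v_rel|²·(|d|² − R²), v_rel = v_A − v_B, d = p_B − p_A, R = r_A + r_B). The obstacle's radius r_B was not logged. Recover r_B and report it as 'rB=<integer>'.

m = -20480
d = (-3, -21);  v_rel = (-8, 9),  |v_rel|² = 145
v_rel×d = (-8)·(-21) − (9)·(-3) = 195
since m = R²·145 − 195²:  R² = (38025 + -20480) / 145 = 121
R = √121 = 11  ⇒  r_B = 11 − 4 = 7

rB=7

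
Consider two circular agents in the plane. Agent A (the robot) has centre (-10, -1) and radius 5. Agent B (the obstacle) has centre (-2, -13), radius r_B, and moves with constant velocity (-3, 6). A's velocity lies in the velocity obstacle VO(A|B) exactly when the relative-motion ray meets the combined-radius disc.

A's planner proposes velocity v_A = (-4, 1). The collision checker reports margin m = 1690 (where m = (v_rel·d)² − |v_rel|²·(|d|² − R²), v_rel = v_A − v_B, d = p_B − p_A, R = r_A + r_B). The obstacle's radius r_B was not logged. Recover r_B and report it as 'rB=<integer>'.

m = 1690
d = (8, -12);  v_rel = (-1, -5),  |v_rel|² = 26
v_rel×d = (-1)·(-12) − (-5)·(8) = 52
since m = R²·26 − 52²:  R² = (2704 + 1690) / 26 = 169
R = √169 = 13  ⇒  r_B = 13 − 5 = 8

rB=8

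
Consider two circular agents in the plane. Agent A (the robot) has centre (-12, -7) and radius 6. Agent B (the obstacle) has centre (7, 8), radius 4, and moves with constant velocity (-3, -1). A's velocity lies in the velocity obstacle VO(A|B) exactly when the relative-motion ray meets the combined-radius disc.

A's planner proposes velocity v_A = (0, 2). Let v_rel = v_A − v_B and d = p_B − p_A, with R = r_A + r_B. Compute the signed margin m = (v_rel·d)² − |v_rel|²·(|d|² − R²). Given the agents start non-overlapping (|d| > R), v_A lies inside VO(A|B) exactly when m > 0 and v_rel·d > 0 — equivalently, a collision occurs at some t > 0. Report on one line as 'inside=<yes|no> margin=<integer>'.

d = (19, 15),  |d|² = 586;  R = 6+4 = 10,  c = 586−10² = 486
v_rel = (3, 3),  |v_rel|² = 18;  v_rel·d = (3)·(19) + (3)·(15) = 102
18·t² − 204·t + 486 = 0  ⇒  m = 102² − 18·486 = 1656
m = 1656 > 0,  v_rel·d = 102 > 0  ⇒  inside

inside=yes margin=1656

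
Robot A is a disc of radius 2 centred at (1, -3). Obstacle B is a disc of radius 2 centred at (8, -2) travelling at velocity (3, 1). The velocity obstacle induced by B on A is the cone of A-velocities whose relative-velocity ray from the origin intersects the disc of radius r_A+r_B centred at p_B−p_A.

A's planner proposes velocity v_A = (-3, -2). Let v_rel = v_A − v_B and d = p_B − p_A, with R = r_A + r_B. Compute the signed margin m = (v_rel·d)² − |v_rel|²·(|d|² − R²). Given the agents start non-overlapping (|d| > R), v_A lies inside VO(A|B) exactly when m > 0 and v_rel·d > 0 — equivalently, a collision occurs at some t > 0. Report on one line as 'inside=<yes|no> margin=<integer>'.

d = (7, 1),  |d|² = 50;  R = 2+2 = 4,  c = 50−4² = 34
v_rel = (-6, -3),  |v_rel|² = 45;  v_rel·d = (-6)·(7) + (-3)·(1) = -45
45·t² + 90·t + 34 = 0  ⇒  m = (-45)² − 45·34 = 495
m = 495 > 0,  v_rel·d = -45 < 0  ⇒  outside

inside=no margin=495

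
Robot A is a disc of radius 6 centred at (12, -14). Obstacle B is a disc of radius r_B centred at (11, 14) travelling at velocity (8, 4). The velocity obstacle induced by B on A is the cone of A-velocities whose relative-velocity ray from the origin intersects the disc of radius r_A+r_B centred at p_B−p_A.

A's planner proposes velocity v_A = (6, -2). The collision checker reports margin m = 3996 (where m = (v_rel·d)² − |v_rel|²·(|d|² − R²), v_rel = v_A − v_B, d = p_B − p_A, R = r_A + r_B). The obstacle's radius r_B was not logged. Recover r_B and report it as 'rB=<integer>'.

m = 3996
d = (-1, 28);  v_rel = (-2, -6),  |v_rel|² = 40
v_rel×d = (-2)·(28) − (-6)·(-1) = -62
since m = R²·40 − (-62)²:  R² = (3844 + 3996) / 40 = 196
R = √196 = 14  ⇒  r_B = 14 − 6 = 8

rB=8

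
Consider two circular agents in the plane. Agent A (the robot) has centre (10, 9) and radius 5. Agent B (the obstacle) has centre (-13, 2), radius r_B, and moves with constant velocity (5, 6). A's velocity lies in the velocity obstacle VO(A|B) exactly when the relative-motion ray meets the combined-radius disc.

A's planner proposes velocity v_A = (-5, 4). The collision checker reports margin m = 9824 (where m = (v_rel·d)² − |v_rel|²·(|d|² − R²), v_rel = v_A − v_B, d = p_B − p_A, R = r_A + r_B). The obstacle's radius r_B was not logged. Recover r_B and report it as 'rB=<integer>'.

m = 9824
d = (-23, -7);  v_rel = (-10, -2),  |v_rel|² = 104
v_rel×d = (-10)·(-7) − (-2)·(-23) = 24
since m = R²·104 − 24²:  R² = (576 + 9824) / 104 = 100
R = √100 = 10  ⇒  r_B = 10 − 5 = 5

rB=5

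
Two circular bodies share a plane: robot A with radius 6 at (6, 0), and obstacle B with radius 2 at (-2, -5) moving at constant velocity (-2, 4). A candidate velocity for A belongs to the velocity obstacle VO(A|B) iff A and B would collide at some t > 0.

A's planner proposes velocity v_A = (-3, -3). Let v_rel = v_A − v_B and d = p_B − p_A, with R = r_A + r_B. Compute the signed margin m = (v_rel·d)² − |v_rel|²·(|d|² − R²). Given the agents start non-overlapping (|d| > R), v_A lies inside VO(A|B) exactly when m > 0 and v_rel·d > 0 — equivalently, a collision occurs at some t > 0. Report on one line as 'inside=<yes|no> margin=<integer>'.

d = (-8, -5),  |d|² = 89;  R = 6+2 = 8,  c = 89−8² = 25
v_rel = (-1, -7),  |v_rel|² = 50;  v_rel·d = (-1)·(-8) + (-7)·(-5) = 43
50·t² − 86·t + 25 = 0  ⇒  m = 43² − 50·25 = 599
m = 599 > 0,  v_rel·d = 43 > 0  ⇒  inside

inside=yes margin=599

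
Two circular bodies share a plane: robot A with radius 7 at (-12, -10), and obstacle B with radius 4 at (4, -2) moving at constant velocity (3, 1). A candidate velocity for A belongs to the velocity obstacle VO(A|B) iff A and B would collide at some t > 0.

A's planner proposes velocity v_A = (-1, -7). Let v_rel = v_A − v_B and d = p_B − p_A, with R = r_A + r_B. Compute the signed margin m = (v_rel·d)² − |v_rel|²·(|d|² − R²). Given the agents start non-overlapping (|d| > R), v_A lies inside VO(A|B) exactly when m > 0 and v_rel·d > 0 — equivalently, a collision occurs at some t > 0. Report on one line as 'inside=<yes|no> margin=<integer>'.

d = (16, 8),  |d|² = 320;  R = 7+4 = 11,  c = 320−11² = 199
v_rel = (-4, -8),  |v_rel|² = 80;  v_rel·d = (-4)·(16) + (-8)·(8) = -128
80·t² + 256·t + 199 = 0  ⇒  m = (-128)² − 80·199 = 464
m = 464 > 0,  v_rel·d = -128 < 0  ⇒  outside

inside=no margin=464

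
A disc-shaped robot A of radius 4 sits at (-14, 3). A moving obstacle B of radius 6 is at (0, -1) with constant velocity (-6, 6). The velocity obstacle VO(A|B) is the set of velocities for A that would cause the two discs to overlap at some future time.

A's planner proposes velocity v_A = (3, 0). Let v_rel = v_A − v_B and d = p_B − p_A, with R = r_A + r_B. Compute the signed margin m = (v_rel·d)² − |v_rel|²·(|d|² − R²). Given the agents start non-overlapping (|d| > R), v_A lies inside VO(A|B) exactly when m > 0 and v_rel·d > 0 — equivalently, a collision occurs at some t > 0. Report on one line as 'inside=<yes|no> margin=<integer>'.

d = (14, -4),  |d|² = 212;  R = 4+6 = 10,  c = 212−10² = 112
v_rel = (9, -6),  |v_rel|² = 117;  v_rel·d = (9)·(14) + (-6)·(-4) = 150
117·t² − 300·t + 112 = 0  ⇒  m = 150² − 117·112 = 9396
m = 9396 > 0,  v_rel·d = 150 > 0  ⇒  inside

inside=yes margin=9396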